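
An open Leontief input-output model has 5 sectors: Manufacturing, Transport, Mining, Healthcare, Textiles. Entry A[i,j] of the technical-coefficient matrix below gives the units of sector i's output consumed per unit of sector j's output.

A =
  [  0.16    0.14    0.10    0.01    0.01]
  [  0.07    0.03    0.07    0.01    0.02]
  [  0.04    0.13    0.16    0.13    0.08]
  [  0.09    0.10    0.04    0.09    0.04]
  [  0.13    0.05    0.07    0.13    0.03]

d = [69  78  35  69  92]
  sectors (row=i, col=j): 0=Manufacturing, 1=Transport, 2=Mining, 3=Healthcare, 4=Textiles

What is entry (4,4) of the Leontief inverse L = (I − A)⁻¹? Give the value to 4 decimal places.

Form M = I − A:
  [  0.84   -0.14   -0.10   -0.01   -0.01]
  [ -0.07    0.97   -0.07   -0.01   -0.02]
  [ -0.04   -0.13    0.84   -0.13   -0.08]
  [ -0.09   -0.10   -0.04    0.91   -0.04]
  [ -0.13   -0.05   -0.07   -0.13    0.97]
Leontief inverse L = M⁻¹:
  [  1.2254    0.2056    0.1678    0.0444    0.0325]
  [  0.1024    1.0649    0.1052    0.0326    0.0330]
  [  0.1156    0.2093    1.2407    0.1974    0.1160]
  [  0.1462    0.1517    0.0884    1.1231    0.0582]
  [  0.1974    0.1179    0.1293    0.1724    1.0532]
Total output x = L · d:
  x_0 = 1.2254·69 + 0.2056·78 + 0.1678·35 + 0.0444·69 + 0.0325·92 = 112.5176
  x_1 = 0.1024·69 + 1.0649·78 + 0.1052·35 + 0.0326·69 + 0.0330·92 = 99.0916
  x_2 = 0.1156·69 + 0.2093·78 + 1.2407·35 + 0.1974·69 + 0.1160·92 = 92.0192
  x_3 = 0.1462·69 + 0.1517·78 + 0.0884·35 + 1.1231·69 + 0.0582·92 = 107.8700
  x_4 = 0.1974·69 + 0.1179·78 + 0.1293·35 + 0.1724·69 + 1.0532·92 = 136.1302

L[4,4] = 1.0532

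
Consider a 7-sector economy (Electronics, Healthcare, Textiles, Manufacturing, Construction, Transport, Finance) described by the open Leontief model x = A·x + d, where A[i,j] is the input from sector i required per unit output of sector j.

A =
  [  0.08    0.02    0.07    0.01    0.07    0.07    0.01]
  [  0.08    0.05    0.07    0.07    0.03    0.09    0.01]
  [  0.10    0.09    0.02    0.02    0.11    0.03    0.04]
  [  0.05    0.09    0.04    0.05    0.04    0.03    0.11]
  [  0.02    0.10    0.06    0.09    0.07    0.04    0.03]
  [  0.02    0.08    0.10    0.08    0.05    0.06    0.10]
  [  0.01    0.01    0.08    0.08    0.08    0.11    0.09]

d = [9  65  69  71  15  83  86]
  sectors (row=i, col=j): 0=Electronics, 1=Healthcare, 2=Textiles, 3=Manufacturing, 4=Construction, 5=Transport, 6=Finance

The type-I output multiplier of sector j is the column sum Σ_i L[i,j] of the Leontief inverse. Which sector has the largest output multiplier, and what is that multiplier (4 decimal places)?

Form M = I − A:
  [  0.92   -0.02   -0.07   -0.01   -0.07   -0.07   -0.01]
  [ -0.08    0.95   -0.07   -0.07   -0.03   -0.09   -0.01]
  [ -0.10   -0.09    0.98   -0.02   -0.11   -0.03   -0.04]
  [ -0.05   -0.09   -0.04    0.95   -0.04   -0.03   -0.11]
  [ -0.02   -0.10   -0.06   -0.09    0.93   -0.04   -0.03]
  [ -0.02   -0.08   -0.10   -0.08   -0.05    0.94   -0.10]
  [ -0.01   -0.01   -0.08   -0.08   -0.08   -0.11    0.91]
Leontief inverse L = M⁻¹:
  [  1.1105    0.0575    0.1051    0.0401    0.1083    0.1018    0.0371]
  [  0.1181    1.0949    0.1125    0.1061    0.0731    0.1293    0.0477]
  [  0.1362    0.1325    1.0646    0.0602    0.1530    0.0734    0.0701]
  [  0.0851    0.1303    0.0853    1.0921    0.0847    0.0775    0.1494]
  [  0.0578    0.1480    0.1020    0.1316    1.1124    0.0813    0.0683]
  [  0.0633    0.1344    0.1517    0.1301    0.1054    1.1125    0.1503]
  [  0.0457    0.0650    0.1308    0.1302    0.1334    0.1574    1.1433]
Total output x = L · d:
  x_0 = 1.1105·9 + 0.0575·65 + 0.1051·69 + 0.0401·71 + 0.1083·15 + 0.1018·83 + 0.0371·86 = 37.0883
  x_1 = 0.1181·9 + 1.0949·65 + 0.1125·69 + 0.1061·71 + 0.0731·15 + 0.1293·83 + 0.0477·86 = 103.4687
  x_2 = 0.1362·9 + 0.1325·65 + 1.0646·69 + 0.0602·71 + 0.1530·15 + 0.0734·83 + 0.0701·86 = 101.9934
  x_3 = 0.0851·9 + 0.1303·65 + 0.0853·69 + 1.0921·71 + 0.0847·15 + 0.0775·83 + 0.1494·86 = 113.2080
  x_4 = 0.0578·9 + 0.1480·65 + 0.1020·69 + 0.1316·71 + 1.1124·15 + 0.0813·83 + 0.0683·86 = 55.8277
  x_5 = 0.0633·9 + 0.1344·65 + 0.1517·69 + 0.1301·71 + 0.1054·15 + 1.1125·83 + 0.1503·86 = 135.8473
  x_6 = 0.0457·9 + 0.0650·65 + 0.1308·69 + 0.1302·71 + 0.1334·15 + 0.1574·83 + 1.1433·86 = 136.2979
Output multipliers (column sums of L):
  Electronics: 1.6168
  Healthcare: 1.7626
  Textiles: 1.7520
  Manufacturing: 1.6904
  Construction: 1.7703
  Transport: 1.7332
  Finance: 1.6662

Construction (1.7703)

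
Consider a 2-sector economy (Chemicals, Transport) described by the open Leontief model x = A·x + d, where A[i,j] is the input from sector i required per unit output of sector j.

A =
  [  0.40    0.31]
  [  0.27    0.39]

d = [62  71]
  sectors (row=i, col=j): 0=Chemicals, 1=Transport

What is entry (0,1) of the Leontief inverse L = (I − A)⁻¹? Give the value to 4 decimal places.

L[0,1] = 1.0981

Form M = I − A:
  [  0.60   -0.31]
  [ -0.27    0.61]
Leontief inverse L = M⁻¹:
  [  2.1608    1.0981]
  [  0.9564    2.1254]
Total output x = L · d:
  x_0 = 2.1608·62 + 1.0981·71 = 211.9377
  x_1 = 0.9564·62 + 2.1254·71 = 210.2019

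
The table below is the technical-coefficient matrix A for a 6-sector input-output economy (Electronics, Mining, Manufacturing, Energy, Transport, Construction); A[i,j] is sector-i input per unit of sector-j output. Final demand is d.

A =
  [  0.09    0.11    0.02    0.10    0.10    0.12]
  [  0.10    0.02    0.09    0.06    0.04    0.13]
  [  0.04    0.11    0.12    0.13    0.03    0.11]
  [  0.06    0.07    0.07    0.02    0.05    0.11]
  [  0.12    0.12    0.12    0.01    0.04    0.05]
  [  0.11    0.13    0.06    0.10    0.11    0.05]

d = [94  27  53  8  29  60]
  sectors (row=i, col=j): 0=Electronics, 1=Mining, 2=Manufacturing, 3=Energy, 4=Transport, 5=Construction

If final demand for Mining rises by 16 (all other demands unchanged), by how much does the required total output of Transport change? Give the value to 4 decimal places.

3.2474

Form M = I − A:
  [  0.91   -0.11   -0.02   -0.10   -0.10   -0.12]
  [ -0.10    0.98   -0.09   -0.06   -0.04   -0.13]
  [ -0.04   -0.11    0.88   -0.13   -0.03   -0.11]
  [ -0.06   -0.07   -0.07    0.98   -0.05   -0.11]
  [ -0.12   -0.12   -0.12   -0.01    0.96   -0.05]
  [ -0.11   -0.13   -0.06   -0.10   -0.11    0.95]
Leontief inverse L = M⁻¹:
  [  1.1859    0.2061    0.0996    0.1708    0.1691    0.2182]
  [  0.1759    1.1072    0.1556    0.1290    0.1003    0.2120]
  [  0.1272    0.2040    1.2040    0.2078    0.0945    0.2124]
  [  0.1275    0.1421    0.1292    1.0787    0.1001    0.1807]
  [  0.1982    0.2030    0.1913    0.0838    1.0974    0.1424]
  [  0.2058    0.2267    0.1446    0.1738    0.1769    1.1558]
Total output x = L · d:
  x_0 = 1.1859·94 + 0.2061·27 + 0.0996·53 + 0.1708·8 + 0.1691·29 + 0.2182·60 = 141.6792
  x_1 = 0.1759·94 + 1.1072·27 + 0.1556·53 + 0.1290·8 + 0.1003·29 + 0.2120·60 = 71.3370
  x_2 = 0.1272·94 + 0.2040·27 + 1.2040·53 + 0.2078·8 + 0.0945·29 + 0.2124·60 = 98.4294
  x_3 = 0.1275·94 + 0.1421·27 + 0.1292·53 + 1.0787·8 + 0.1001·29 + 0.1807·60 = 45.0394
  x_4 = 0.1982·94 + 0.2030·27 + 0.1913·53 + 0.0838·8 + 1.0974·29 + 0.1424·60 = 75.2853
  x_5 = 0.2058·94 + 0.2267·27 + 0.1446·53 + 0.1738·8 + 0.1769·29 + 1.1558·60 = 108.9996
Δx_4 = L[4,1] · Δd_1 = 0.2030 · 16 = 3.2474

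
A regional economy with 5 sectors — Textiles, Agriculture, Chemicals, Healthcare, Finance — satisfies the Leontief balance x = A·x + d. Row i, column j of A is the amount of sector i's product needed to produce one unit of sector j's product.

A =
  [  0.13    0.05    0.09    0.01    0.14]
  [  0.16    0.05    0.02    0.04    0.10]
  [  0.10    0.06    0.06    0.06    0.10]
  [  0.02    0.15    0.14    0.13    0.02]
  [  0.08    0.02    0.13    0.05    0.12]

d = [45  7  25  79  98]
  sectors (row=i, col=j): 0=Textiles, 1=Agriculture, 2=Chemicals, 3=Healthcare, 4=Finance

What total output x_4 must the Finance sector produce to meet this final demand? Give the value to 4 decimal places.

Form M = I − A:
  [  0.87   -0.05   -0.09   -0.01   -0.14]
  [ -0.16    0.95   -0.02   -0.04   -0.10]
  [ -0.10   -0.06    0.94   -0.06   -0.10]
  [ -0.02   -0.15   -0.14    0.87   -0.02]
  [ -0.08   -0.02   -0.13   -0.05    0.88]
Leontief inverse L = M⁻¹:
  [  1.2037    0.0841    0.1535    0.0409    0.2194]
  [  0.2254    1.0837    0.0781    0.0675    0.1694]
  [  0.1639    0.0975    1.1185    0.0931    0.1664]
  [  0.0962    0.2058    0.2014    1.1790    0.0884]
  [  0.1442    0.0584    0.1924    0.0860    1.1898]
Total output x = L · d:
  x_0 = 1.2037·45 + 0.0841·7 + 0.1535·25 + 0.0409·79 + 0.2194·98 = 83.3238
  x_1 = 0.2254·45 + 1.0837·7 + 0.0781·25 + 0.0675·79 + 0.1694·98 = 41.6204
  x_2 = 0.1639·45 + 0.0975·7 + 1.1185·25 + 0.0931·79 + 0.1664·98 = 59.6763
  x_3 = 0.0962·45 + 0.2058·7 + 0.2014·25 + 1.1790·79 + 0.0884·98 = 112.6048
  x_4 = 0.1442·45 + 0.0584·7 + 0.1924·25 + 0.0860·79 + 1.1898·98 = 135.0983

135.0983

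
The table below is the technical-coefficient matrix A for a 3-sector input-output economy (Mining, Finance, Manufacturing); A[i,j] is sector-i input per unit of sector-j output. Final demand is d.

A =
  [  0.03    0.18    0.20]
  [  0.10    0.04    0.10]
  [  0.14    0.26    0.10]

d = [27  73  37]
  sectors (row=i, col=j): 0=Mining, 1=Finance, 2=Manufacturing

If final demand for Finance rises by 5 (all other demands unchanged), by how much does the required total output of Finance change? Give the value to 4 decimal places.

Form M = I − A:
  [  0.97   -0.18   -0.20]
  [ -0.10    0.96   -0.10]
  [ -0.14   -0.26    0.90]
Leontief inverse L = M⁻¹:
  [  1.0997    0.2808    0.2756]
  [  0.1365    1.1088    0.1535]
  [  0.2105    0.3640    1.1983]
Total output x = L · d:
  x_0 = 1.0997·27 + 0.2808·73 + 0.2756·37 = 60.3863
  x_1 = 0.1365·27 + 1.1088·73 + 0.1535·37 = 90.3105
  x_2 = 0.2105·27 + 0.3640·73 + 1.1983·37 = 76.5942
Δx_1 = L[1,1] · Δd_1 = 1.1088 · 5 = 5.5442

5.5442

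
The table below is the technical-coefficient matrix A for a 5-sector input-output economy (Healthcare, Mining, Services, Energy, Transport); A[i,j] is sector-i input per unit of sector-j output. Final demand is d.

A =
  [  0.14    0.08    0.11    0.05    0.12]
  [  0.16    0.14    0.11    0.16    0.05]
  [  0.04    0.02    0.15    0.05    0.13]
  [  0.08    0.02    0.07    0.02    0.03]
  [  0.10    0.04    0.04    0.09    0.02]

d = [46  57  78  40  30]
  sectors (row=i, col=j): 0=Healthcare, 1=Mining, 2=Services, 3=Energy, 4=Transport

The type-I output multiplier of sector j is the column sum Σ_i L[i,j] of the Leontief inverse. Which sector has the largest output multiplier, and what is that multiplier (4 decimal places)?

Form M = I − A:
  [  0.86   -0.08   -0.11   -0.05   -0.12]
  [ -0.16    0.86   -0.11   -0.16   -0.05]
  [ -0.04   -0.02    0.85   -0.05   -0.13]
  [ -0.08   -0.02   -0.07    0.98   -0.03]
  [ -0.10   -0.04   -0.04   -0.09    0.98]
Leontief inverse L = M⁻¹:
  [  1.2279    0.1300    0.1936    0.1108    0.1861]
  [  0.2711    1.2045    0.2163    0.2335    0.1305]
  [  0.0941    0.0473    1.2106    0.0906    0.1773]
  [  0.1171    0.0407    0.1094    1.0444    0.0629]
  [  0.1510    0.0681    0.0880    0.1204    1.0577]
Total output x = L · d:
  x_0 = 1.2279·46 + 0.1300·57 + 0.1936·78 + 0.1108·40 + 0.1861·30 = 89.0087
  x_1 = 0.2711·46 + 1.2045·57 + 0.2163·78 + 0.2335·40 + 0.1305·30 = 111.2560
  x_2 = 0.0941·46 + 0.0473·57 + 1.2106·78 + 0.0906·40 + 0.1773·30 = 110.3905
  x_3 = 0.1171·46 + 0.0407·57 + 0.1094·78 + 1.0444·40 + 0.0629·30 = 59.8984
  x_4 = 0.1510·46 + 0.0681·57 + 0.0880·78 + 0.1204·40 + 1.0577·30 = 54.2424
Output multipliers (column sums of L):
  Healthcare: 1.8612
  Mining: 1.4905
  Services: 1.8179
  Energy: 1.5997
  Transport: 1.6145

Healthcare (1.8612)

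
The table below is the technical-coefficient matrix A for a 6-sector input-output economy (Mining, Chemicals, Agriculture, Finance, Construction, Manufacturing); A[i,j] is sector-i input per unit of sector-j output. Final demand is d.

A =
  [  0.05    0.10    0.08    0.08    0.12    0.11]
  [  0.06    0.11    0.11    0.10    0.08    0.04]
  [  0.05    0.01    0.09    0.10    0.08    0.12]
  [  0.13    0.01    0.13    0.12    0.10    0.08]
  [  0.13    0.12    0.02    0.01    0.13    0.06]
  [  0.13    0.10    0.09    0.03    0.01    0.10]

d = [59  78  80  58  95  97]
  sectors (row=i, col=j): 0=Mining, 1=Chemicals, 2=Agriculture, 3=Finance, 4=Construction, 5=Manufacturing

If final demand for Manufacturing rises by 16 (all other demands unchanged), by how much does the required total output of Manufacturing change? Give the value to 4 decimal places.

18.9002

Form M = I − A:
  [  0.95   -0.10   -0.08   -0.08   -0.12   -0.11]
  [ -0.06    0.89   -0.11   -0.10   -0.08   -0.04]
  [ -0.05   -0.01    0.91   -0.10   -0.08   -0.12]
  [ -0.13   -0.01   -0.13    0.88   -0.10   -0.08]
  [ -0.13   -0.12   -0.02   -0.01    0.87   -0.06]
  [ -0.13   -0.10   -0.09   -0.03   -0.01    0.90]
Leontief inverse L = M⁻¹:
  [  1.1504    0.1837    0.1697    0.1539    0.2112    0.1991]
  [  0.1492    1.1813    0.1971    0.1763    0.1690    0.1240]
  [  0.1366    0.0735    1.1661    0.1618    0.1537    0.2001]
  [  0.2347    0.0902    0.2258    1.2021    0.2017    0.1831]
  [  0.2126    0.2049    0.0938    0.0717    1.2160    0.1350]
  [  0.2066    0.1704    0.1716    0.0989    0.0849    1.1813]
Total output x = L · d:
  x_0 = 1.1504·59 + 0.1837·78 + 0.1697·80 + 0.1539·58 + 0.2112·95 + 0.1991·97 = 144.0820
  x_1 = 0.1492·59 + 1.1813·78 + 0.1971·80 + 0.1763·58 + 0.1690·95 + 0.1240·97 = 155.0160
  x_2 = 0.1366·59 + 0.0735·78 + 1.1661·80 + 0.1618·58 + 0.1537·95 + 0.2001·97 = 150.4713
  x_3 = 0.2347·59 + 0.0902·78 + 0.2258·80 + 1.2021·58 + 0.2017·95 + 0.1831·97 = 145.6011
  x_4 = 0.2126·59 + 0.2049·78 + 0.0938·80 + 0.0717·58 + 1.2160·95 + 0.1350·97 = 168.7970
  x_5 = 0.2066·59 + 0.1704·78 + 0.1716·80 + 0.0989·58 + 0.0849·95 + 1.1813·97 = 167.5896
Δx_5 = L[5,5] · Δd_5 = 1.1813 · 16 = 18.9002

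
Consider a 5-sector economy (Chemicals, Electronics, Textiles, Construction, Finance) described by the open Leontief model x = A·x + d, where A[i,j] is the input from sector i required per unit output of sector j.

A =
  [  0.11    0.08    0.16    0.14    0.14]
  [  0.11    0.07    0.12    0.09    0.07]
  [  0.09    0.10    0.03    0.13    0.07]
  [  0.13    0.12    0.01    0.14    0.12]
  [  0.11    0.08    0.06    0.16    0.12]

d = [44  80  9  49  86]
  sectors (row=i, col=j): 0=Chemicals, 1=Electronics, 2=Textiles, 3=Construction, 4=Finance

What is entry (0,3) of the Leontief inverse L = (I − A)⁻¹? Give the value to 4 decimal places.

Form M = I − A:
  [  0.89   -0.08   -0.16   -0.14   -0.14]
  [ -0.11    0.93   -0.12   -0.09   -0.07]
  [ -0.09   -0.10    0.97   -0.13   -0.07]
  [ -0.13   -0.12   -0.01    0.86   -0.12]
  [ -0.11   -0.08   -0.06   -0.16    0.88]
Leontief inverse L = M⁻¹:
  [  1.2542    0.1996    0.2520    0.3149    0.2784]
  [  0.2152    1.1571    0.1915    0.2169    0.1711]
  [  0.1897    0.1803    1.0973    0.2464    0.1654]
  [  0.2547    0.2191    0.0973    1.2868    0.2412]
  [  0.2356    0.1823    0.1414    0.3098    1.2418]
Total output x = L · d:
  x_0 = 1.2542·44 + 0.1996·80 + 0.2520·9 + 0.3149·49 + 0.2784·86 = 112.7909
  x_1 = 0.2152·44 + 1.1571·80 + 0.1915·9 + 0.2169·49 + 0.1711·86 = 129.0978
  x_2 = 0.1897·44 + 0.1803·80 + 1.0973·9 + 0.2464·49 + 0.1654·86 = 58.9460
  x_3 = 0.2547·44 + 0.2191·80 + 0.0973·9 + 1.2868·49 + 0.2412·86 = 113.4047
  x_4 = 0.2356·44 + 0.1823·80 + 0.1414·9 + 0.3098·49 + 1.2418·86 = 148.2004

L[0,3] = 0.3149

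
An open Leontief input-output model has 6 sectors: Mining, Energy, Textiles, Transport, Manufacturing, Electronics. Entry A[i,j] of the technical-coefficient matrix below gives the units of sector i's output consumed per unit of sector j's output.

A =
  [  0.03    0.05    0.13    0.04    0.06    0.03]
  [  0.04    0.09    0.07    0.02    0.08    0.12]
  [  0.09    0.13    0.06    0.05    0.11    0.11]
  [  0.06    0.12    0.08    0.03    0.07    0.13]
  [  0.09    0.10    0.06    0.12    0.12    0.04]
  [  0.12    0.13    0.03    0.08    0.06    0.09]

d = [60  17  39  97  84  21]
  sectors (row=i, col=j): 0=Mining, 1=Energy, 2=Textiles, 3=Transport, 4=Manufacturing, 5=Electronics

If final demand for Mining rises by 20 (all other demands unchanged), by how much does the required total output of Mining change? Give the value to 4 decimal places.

21.5800

Form M = I − A:
  [  0.97   -0.05   -0.13   -0.04   -0.06   -0.03]
  [ -0.04    0.91   -0.07   -0.02   -0.08   -0.12]
  [ -0.09   -0.13    0.94   -0.05   -0.11   -0.11]
  [ -0.06   -0.12   -0.08    0.97   -0.07   -0.13]
  [ -0.09   -0.10   -0.06   -0.12    0.88   -0.04]
  [ -0.12   -0.13   -0.03   -0.08   -0.06    0.91]
Leontief inverse L = M⁻¹:
  [  1.0790    0.1204    0.1752    0.0780    0.1187    0.0890]
  [  0.1011    1.1743    0.1227    0.0685    0.1473    0.1893]
  [  0.1643    0.2352    1.1323    0.1106    0.1964    0.1977]
  [  0.1289    0.2166    0.1423    1.0836    0.1469    0.2113]
  [  0.1590    0.2015    0.1330    0.1770    1.2048    0.1261]
  [  0.1840    0.2237    0.0992    0.1307    0.1355    1.1711]
Total output x = L · d:
  x_0 = 1.0790·60 + 0.1204·17 + 0.1752·39 + 0.0780·97 + 0.1187·84 + 0.0890·21 = 93.0288
  x_1 = 0.1011·60 + 1.1743·17 + 0.1227·39 + 0.0685·97 + 0.1473·84 + 0.1893·21 = 53.8172
  x_2 = 0.1643·60 + 0.2352·17 + 1.1323·39 + 0.1106·97 + 0.1964·84 + 0.1977·21 = 89.3947
  x_3 = 0.1289·60 + 0.2166·17 + 0.1423·39 + 1.0836·97 + 0.1469·84 + 0.2113·21 = 138.8567
  x_4 = 0.1590·60 + 0.2015·17 + 0.1330·39 + 0.1770·97 + 1.2048·84 + 0.1261·21 = 139.1765
  x_5 = 0.1840·60 + 0.2237·17 + 0.0992·39 + 0.1307·97 + 0.1355·84 + 1.1711·21 = 67.3634
Δx_0 = L[0,0] · Δd_0 = 1.0790 · 20 = 21.5800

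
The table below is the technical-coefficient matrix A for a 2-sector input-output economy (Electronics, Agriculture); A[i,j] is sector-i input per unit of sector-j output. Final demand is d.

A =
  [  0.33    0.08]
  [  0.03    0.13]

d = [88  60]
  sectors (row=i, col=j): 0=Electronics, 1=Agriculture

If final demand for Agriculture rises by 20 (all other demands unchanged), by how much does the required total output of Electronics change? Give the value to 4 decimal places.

2.7562

Form M = I − A:
  [  0.67   -0.08]
  [ -0.03    0.87]
Leontief inverse L = M⁻¹:
  [  1.4987    0.1378]
  [  0.0517    1.1542]
Total output x = L · d:
  x_0 = 1.4987·88 + 0.1378·60 = 140.1550
  x_1 = 0.0517·88 + 1.1542·60 = 73.7984
Δx_0 = L[0,1] · Δd_1 = 0.1378 · 20 = 2.7562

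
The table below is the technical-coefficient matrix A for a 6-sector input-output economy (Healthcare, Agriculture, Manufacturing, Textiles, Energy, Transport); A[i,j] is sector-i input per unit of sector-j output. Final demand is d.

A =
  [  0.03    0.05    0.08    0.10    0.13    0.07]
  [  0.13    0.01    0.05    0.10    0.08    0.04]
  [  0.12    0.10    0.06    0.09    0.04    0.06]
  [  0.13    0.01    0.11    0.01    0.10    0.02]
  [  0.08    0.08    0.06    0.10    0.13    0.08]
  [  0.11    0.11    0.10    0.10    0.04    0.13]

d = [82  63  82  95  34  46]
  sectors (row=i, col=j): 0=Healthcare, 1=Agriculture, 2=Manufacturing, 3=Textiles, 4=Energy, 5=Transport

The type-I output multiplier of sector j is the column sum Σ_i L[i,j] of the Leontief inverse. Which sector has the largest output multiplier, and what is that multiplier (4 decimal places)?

Healthcare (2.1142)

Form M = I − A:
  [  0.97   -0.05   -0.08   -0.10   -0.13   -0.07]
  [ -0.13    0.99   -0.05   -0.10   -0.08   -0.04]
  [ -0.12   -0.10    0.94   -0.09   -0.04   -0.06]
  [ -0.13   -0.01   -0.11    0.99   -0.10   -0.02]
  [ -0.08   -0.08   -0.06   -0.10    0.87   -0.08]
  [ -0.11   -0.11   -0.10   -0.10   -0.04    0.87]
Leontief inverse L = M⁻¹:
  [  1.1178    0.1042    0.1476    0.1709    0.2089    0.1281]
  [  0.2000    1.0556    0.1116    0.1617    0.1548    0.0903]
  [  0.2042    0.1485    1.1280    0.1620    0.1200    0.1158]
  [  0.1939    0.0585    0.1635    1.0745    0.1686    0.0698]
  [  0.1778    0.1399    0.1377    0.1830    1.2230    0.1469]
  [  0.2205    0.1769    0.1876    0.1926    0.1354    1.2051]
Total output x = L · d:
  x_0 = 1.1178·82 + 0.1042·63 + 0.1476·82 + 0.1709·95 + 0.2089·34 + 0.1281·46 = 139.5607
  x_1 = 0.2000·82 + 1.0556·63 + 0.1116·82 + 0.1617·95 + 0.1548·34 + 0.0903·46 = 116.8332
  x_2 = 0.2042·82 + 0.1485·63 + 1.1280·82 + 0.1620·95 + 0.1200·34 + 0.1158·46 = 143.3889
  x_3 = 0.1939·82 + 0.0585·63 + 0.1635·82 + 1.0745·95 + 0.1686·34 + 0.0698·46 = 144.0236
  x_4 = 0.1778·82 + 0.1399·63 + 0.1377·82 + 0.1830·95 + 1.2230·34 + 0.1469·46 = 100.4054
  x_5 = 0.2205·82 + 0.1769·63 + 0.1876·82 + 0.1926·95 + 0.1354·34 + 1.2051·46 = 122.9434
Output multipliers (column sums of L):
  Healthcare: 2.1142
  Agriculture: 1.6836
  Manufacturing: 1.8760
  Textiles: 1.9447
  Energy: 2.0107
  Transport: 1.7559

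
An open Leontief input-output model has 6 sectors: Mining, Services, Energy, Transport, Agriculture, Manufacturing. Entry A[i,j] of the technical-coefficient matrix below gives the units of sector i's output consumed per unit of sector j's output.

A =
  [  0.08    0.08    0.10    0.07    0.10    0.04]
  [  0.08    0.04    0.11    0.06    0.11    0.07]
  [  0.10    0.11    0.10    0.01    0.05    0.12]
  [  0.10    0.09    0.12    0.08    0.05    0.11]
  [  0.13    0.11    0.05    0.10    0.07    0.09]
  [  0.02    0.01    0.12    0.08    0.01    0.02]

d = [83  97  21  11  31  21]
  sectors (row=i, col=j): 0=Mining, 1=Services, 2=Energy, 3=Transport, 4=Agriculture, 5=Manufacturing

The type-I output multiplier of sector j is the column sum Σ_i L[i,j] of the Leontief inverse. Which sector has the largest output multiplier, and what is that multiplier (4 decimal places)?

Form M = I − A:
  [  0.92   -0.08   -0.10   -0.07   -0.10   -0.04]
  [ -0.08    0.96   -0.11   -0.06   -0.11   -0.07]
  [ -0.10   -0.11    0.90   -0.01   -0.05   -0.12]
  [ -0.10   -0.09   -0.12    0.92   -0.05   -0.11]
  [ -0.13   -0.11   -0.05   -0.10    0.93   -0.09]
  [ -0.02   -0.01   -0.12   -0.08   -0.01    0.98]
Leontief inverse L = M⁻¹:
  [  1.1592    0.1495    0.1876    0.1270    0.1604    0.1100]
  [  0.1569    1.1086    0.1961    0.1164    0.1663    0.1379]
  [  0.1704    0.1709    1.1898    0.0646    0.1079    0.1820]
  [  0.1829    0.1630    0.2236    1.1425    0.1144    0.1852]
  [  0.2155    0.1836    0.1540    0.1682    1.1393    0.1643]
  [  0.0633    0.0505    0.1713    0.1067    0.0391    1.0631]
Total output x = L · d:
  x_0 = 1.1592·83 + 0.1495·97 + 0.1876·21 + 0.1270·11 + 0.1604·31 + 0.1100·21 = 123.3370
  x_1 = 0.1569·83 + 1.1086·97 + 0.1961·21 + 0.1164·11 + 0.1663·31 + 0.1379·21 = 134.0050
  x_2 = 0.1704·83 + 0.1709·97 + 1.1898·21 + 0.0646·11 + 0.1079·31 + 0.1820·21 = 63.5816
  x_3 = 0.1829·83 + 0.1630·97 + 0.2236·21 + 1.1425·11 + 0.1144·31 + 0.1852·21 = 55.6866
  x_4 = 0.2155·83 + 0.1836·97 + 0.1540·21 + 0.1682·11 + 1.1393·31 + 0.1643·21 = 79.5518
  x_5 = 0.0633·83 + 0.0505·97 + 0.1713·21 + 0.1067·11 + 0.0391·31 + 1.0631·21 = 38.4562
Output multipliers (column sums of L):
  Mining: 1.9481
  Services: 1.8261
  Energy: 2.1224
  Transport: 1.7253
  Agriculture: 1.7274
  Manufacturing: 1.8425

Energy (2.1224)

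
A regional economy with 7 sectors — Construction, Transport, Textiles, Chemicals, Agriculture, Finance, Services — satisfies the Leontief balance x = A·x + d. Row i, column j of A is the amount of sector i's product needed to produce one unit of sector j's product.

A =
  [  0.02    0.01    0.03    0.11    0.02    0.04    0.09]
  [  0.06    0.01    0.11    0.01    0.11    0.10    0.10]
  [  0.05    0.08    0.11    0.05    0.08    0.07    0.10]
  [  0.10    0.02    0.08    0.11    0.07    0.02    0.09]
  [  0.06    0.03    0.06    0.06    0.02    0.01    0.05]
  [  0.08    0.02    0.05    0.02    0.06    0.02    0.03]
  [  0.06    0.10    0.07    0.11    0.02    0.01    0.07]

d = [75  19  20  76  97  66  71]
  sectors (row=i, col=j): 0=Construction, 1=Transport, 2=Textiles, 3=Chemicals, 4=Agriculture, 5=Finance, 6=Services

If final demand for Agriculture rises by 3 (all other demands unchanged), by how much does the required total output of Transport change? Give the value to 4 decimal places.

0.4495

Form M = I − A:
  [  0.98   -0.01   -0.03   -0.11   -0.02   -0.04   -0.09]
  [ -0.06    0.99   -0.11   -0.01   -0.11   -0.10   -0.10]
  [ -0.05   -0.08    0.89   -0.05   -0.08   -0.07   -0.10]
  [ -0.10   -0.02   -0.08    0.89   -0.07   -0.02   -0.09]
  [ -0.06   -0.03   -0.06   -0.06    0.98   -0.01   -0.05]
  [ -0.08   -0.02   -0.05   -0.02   -0.06    0.98   -0.03]
  [ -0.06   -0.10   -0.07   -0.11   -0.02   -0.01    0.93]
Leontief inverse L = M⁻¹:
  [  1.0580    0.0357    0.0711    0.1562    0.0488    0.0570    0.1334]
  [  0.1093    1.0496    0.1694    0.0676    0.1498    0.1282    0.1604]
  [  0.1065    0.1222    1.1808    0.1133    0.1304    0.1066    0.1718]
  [  0.1514    0.0570    0.1408    1.1789    0.1114    0.0489    0.1576]
  [  0.0906    0.0525    0.0980    0.0999    1.0470    0.0297    0.0919]
  [  0.1060    0.0390    0.0824    0.0552    0.0821    1.0372    0.0665]
  [  0.1090    0.1327    0.1313    0.1681    0.0656    0.0431    1.1354]
Total output x = L · d:
  x_0 = 1.0580·75 + 0.0357·19 + 0.0711·20 + 0.1562·76 + 0.0488·97 + 0.0570·66 + 0.1334·71 = 111.2840
  x_1 = 0.1093·75 + 1.0496·19 + 0.1694·20 + 0.0676·76 + 0.1498·97 + 0.1282·66 + 0.1604·71 = 71.0454
  x_2 = 0.1065·75 + 0.1222·19 + 1.1808·20 + 0.1133·76 + 0.1304·97 + 0.1066·66 + 0.1718·71 = 74.4169
  x_3 = 0.1514·75 + 0.0570·19 + 0.1408·20 + 1.1789·76 + 0.1114·97 + 0.0489·66 + 0.1576·71 = 130.0734
  x_4 = 0.0906·75 + 0.0525·19 + 0.0980·20 + 0.0999·76 + 1.0470·97 + 0.0297·66 + 0.0919·71 = 127.3781
  x_5 = 0.1060·75 + 0.0390·19 + 0.0824·20 + 0.0552·76 + 0.0821·97 + 1.0372·66 + 0.0665·71 = 95.6797
  x_6 = 0.1090·75 + 0.1327·19 + 0.1313·20 + 0.1681·76 + 0.0656·97 + 0.0431·66 + 1.1354·71 = 115.9174
Δx_1 = L[1,4] · Δd_4 = 0.1498 · 3 = 0.4495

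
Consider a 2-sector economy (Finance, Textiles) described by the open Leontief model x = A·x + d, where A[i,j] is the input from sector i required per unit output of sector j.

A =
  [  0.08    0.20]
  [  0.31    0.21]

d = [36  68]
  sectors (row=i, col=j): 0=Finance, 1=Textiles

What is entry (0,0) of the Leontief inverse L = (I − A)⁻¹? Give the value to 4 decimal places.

Form M = I − A:
  [  0.92   -0.20]
  [ -0.31    0.79]
Leontief inverse L = M⁻¹:
  [  1.1883    0.3008]
  [  0.4663    1.3839]
Total output x = L · d:
  x_0 = 1.1883·36 + 0.3008·68 = 63.2371
  x_1 = 0.4663·36 + 1.3839·68 = 110.8905

L[0,0] = 1.1883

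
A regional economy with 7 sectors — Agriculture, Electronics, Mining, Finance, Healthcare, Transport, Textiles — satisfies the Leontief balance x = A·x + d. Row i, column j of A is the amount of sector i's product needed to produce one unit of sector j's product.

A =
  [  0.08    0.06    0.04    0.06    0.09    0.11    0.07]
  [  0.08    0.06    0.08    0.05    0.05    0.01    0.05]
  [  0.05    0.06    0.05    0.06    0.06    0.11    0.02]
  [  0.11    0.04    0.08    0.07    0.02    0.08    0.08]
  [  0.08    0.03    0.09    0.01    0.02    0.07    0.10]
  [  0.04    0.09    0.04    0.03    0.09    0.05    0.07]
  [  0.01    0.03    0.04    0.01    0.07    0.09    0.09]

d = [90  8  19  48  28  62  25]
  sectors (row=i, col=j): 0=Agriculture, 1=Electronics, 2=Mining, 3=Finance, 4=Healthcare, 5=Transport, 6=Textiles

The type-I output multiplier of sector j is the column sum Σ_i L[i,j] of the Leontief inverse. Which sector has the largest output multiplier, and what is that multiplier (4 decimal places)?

Form M = I − A:
  [  0.92   -0.06   -0.04   -0.06   -0.09   -0.11   -0.07]
  [ -0.08    0.94   -0.08   -0.05   -0.05   -0.01   -0.05]
  [ -0.05   -0.06    0.95   -0.06   -0.06   -0.11   -0.02]
  [ -0.11   -0.04   -0.08    0.93   -0.02   -0.08   -0.08]
  [ -0.08   -0.03   -0.09   -0.01    0.98   -0.07   -0.10]
  [ -0.04   -0.09   -0.04   -0.03   -0.09    0.95   -0.07]
  [ -0.01   -0.03   -0.04   -0.01   -0.07   -0.09    0.91]
Leontief inverse L = M⁻¹:
  [  1.1338    0.1076    0.0911    0.0934    0.1425    0.1739    0.1324]
  [  0.1223    1.0942    0.1188    0.0783    0.0882    0.0614    0.0934]
  [  0.0953    0.1003    1.0919    0.0890    0.1021    0.1600    0.0682]
  [  0.1606    0.0859    0.1258    1.1053    0.0725    0.1454    0.1361]
  [  0.1166    0.0675    0.1259    0.0363    1.0648    0.1241    0.1452]
  [  0.0824    0.1260    0.0823    0.0555    0.1295    1.0985    0.1187]
  [  0.0396    0.0603    0.0721    0.0279    0.1045    0.1307    1.1308]
Total output x = L · d:
  x_0 = 1.1338·90 + 0.1076·8 + 0.0911·19 + 0.0934·48 + 0.1425·28 + 0.1739·62 + 0.1324·25 = 127.1953
  x_1 = 0.1223·90 + 1.0942·8 + 0.1188·19 + 0.0783·48 + 0.0882·28 + 0.0614·62 + 0.0934·25 = 34.3921
  x_2 = 0.0953·90 + 0.1003·8 + 1.0919·19 + 0.0890·48 + 0.1021·28 + 0.1600·62 + 0.0682·25 = 48.8763
  x_3 = 0.1606·90 + 0.0859·8 + 0.1258·19 + 1.1053·48 + 0.0725·28 + 0.1454·62 + 0.1361·25 = 85.0276
  x_4 = 0.1166·90 + 0.0675·8 + 0.1259·19 + 0.0363·48 + 1.0648·28 + 0.1241·62 + 0.1452·25 = 56.3026
  x_5 = 0.0824·90 + 0.1260·8 + 0.0823·19 + 0.0555·48 + 0.1295·28 + 1.0985·62 + 0.1187·25 = 87.3475
  x_6 = 0.0396·90 + 0.0603·8 + 0.0721·19 + 0.0279·48 + 0.1045·28 + 0.1307·62 + 1.1308·25 = 46.0566
Output multipliers (column sums of L):
  Agriculture: 1.7505
  Electronics: 1.6417
  Mining: 1.7077
  Finance: 1.4857
  Healthcare: 1.7041
  Transport: 1.8939
  Textiles: 1.8249

Transport (1.8939)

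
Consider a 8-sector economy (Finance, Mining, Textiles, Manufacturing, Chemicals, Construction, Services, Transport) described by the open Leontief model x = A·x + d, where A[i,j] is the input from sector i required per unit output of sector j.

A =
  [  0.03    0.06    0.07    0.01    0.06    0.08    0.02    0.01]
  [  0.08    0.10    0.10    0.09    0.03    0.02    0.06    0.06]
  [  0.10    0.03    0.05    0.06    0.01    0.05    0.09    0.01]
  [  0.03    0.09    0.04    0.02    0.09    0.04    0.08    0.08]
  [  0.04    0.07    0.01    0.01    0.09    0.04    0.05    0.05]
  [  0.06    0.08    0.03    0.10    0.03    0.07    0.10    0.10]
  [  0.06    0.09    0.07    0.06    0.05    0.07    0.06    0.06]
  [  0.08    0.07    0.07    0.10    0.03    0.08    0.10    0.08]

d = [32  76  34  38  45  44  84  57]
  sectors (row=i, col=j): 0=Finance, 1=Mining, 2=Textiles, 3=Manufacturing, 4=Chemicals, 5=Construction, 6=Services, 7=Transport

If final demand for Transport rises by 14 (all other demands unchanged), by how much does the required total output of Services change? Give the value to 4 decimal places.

Form M = I − A:
  [  0.97   -0.06   -0.07   -0.01   -0.06   -0.08   -0.02   -0.01]
  [ -0.08    0.90   -0.10   -0.09   -0.03   -0.02   -0.06   -0.06]
  [ -0.10   -0.03    0.95   -0.06   -0.01   -0.05   -0.09   -0.01]
  [ -0.03   -0.09   -0.04    0.98   -0.09   -0.04   -0.08   -0.08]
  [ -0.04   -0.07   -0.01   -0.01    0.91   -0.04   -0.05   -0.05]
  [ -0.06   -0.08   -0.03   -0.10   -0.03    0.93   -0.10   -0.10]
  [ -0.06   -0.09   -0.07   -0.06   -0.05   -0.07    0.94   -0.06]
  [ -0.08   -0.07   -0.07   -0.10   -0.03   -0.08   -0.10    0.92]
Leontief inverse L = M⁻¹:
  [  1.0706    0.1069    0.1049    0.0485    0.0890    0.1148    0.0656    0.0456]
  [  0.1435    1.1755    0.1617    0.1474    0.0780    0.0756    0.1304    0.1138]
  [  0.1434    0.0858    1.0938    0.1000    0.0466    0.0941    0.1395    0.0496]
  [  0.0868    0.1593    0.0929    1.0744    0.1334    0.0900    0.1431    0.1321]
  [  0.0812    0.1230    0.0490    0.0495    1.1245    0.0777    0.0961    0.0896]
  [  0.1274    0.1667    0.0962    0.1671    0.0842    1.1337    0.1797    0.1674]
  [  0.1218    0.1650    0.1282    0.1191    0.0967    0.1253    1.1302    0.1164]
  [  0.1513    0.1590    0.1387    0.1689    0.0862    0.1474    0.1834    1.1478]
Total output x = L · d:
  x_0 = 1.0706·32 + 0.1069·76 + 0.1049·34 + 0.0485·38 + 0.0890·45 + 0.1148·44 + 0.0656·84 + 0.0456·57 = 64.9562
  x_1 = 0.1435·32 + 1.1755·76 + 0.1617·34 + 0.1474·38 + 0.0780·45 + 0.0756·44 + 0.1304·84 + 0.1138·57 = 129.3053
  x_2 = 0.1434·32 + 0.0858·76 + 1.0938·34 + 0.1000·38 + 0.0466·45 + 0.0941·44 + 0.1395·84 + 0.0496·57 = 72.8838
  x_3 = 0.0868·32 + 0.1593·76 + 0.0929·34 + 1.0744·38 + 0.1334·45 + 0.0900·44 + 0.1431·84 + 0.1321·57 = 88.3804
  x_4 = 0.0812·32 + 0.1230·76 + 0.0490·34 + 0.0495·38 + 1.1245·45 + 0.0777·44 + 0.0961·84 + 0.0896·57 = 82.6928
  x_5 = 0.1274·32 + 0.1667·76 + 0.0962·34 + 0.1671·38 + 0.0842·45 + 1.1337·44 + 0.1797·84 + 0.1674·57 = 104.6768
  x_6 = 0.1218·32 + 0.1650·76 + 0.1282·34 + 0.1191·38 + 0.0967·45 + 0.1253·44 + 1.1302·84 + 0.1164·57 = 136.7629
  x_7 = 0.1513·32 + 0.1590·76 + 0.1387·34 + 0.1689·38 + 0.0862·45 + 0.1474·44 + 0.1834·84 + 1.1478·57 = 119.2598
Δx_6 = L[6,7] · Δd_7 = 0.1164 · 14 = 1.6299

1.6299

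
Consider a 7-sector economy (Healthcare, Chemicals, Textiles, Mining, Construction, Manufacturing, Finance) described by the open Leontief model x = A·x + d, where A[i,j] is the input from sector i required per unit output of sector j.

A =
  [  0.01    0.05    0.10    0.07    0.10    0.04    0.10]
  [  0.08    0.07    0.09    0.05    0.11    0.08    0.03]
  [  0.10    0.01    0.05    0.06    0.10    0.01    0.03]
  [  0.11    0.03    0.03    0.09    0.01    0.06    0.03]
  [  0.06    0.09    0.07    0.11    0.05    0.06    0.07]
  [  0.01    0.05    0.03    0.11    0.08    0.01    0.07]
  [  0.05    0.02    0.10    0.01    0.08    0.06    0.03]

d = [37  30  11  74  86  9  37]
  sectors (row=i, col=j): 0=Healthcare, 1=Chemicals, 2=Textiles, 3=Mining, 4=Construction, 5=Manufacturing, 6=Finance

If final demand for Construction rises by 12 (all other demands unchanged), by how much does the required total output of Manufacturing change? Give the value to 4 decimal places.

1.4368

Form M = I − A:
  [  0.99   -0.05   -0.10   -0.07   -0.10   -0.04   -0.10]
  [ -0.08    0.93   -0.09   -0.05   -0.11   -0.08   -0.03]
  [ -0.10   -0.01    0.95   -0.06   -0.10   -0.01   -0.03]
  [ -0.11   -0.03   -0.03    0.91   -0.01   -0.06   -0.03]
  [ -0.06   -0.09   -0.07   -0.11    0.95   -0.06   -0.07]
  [ -0.01   -0.05   -0.03   -0.11   -0.08    0.99   -0.07]
  [ -0.05   -0.02   -0.10   -0.01   -0.08   -0.06    0.97]
Leontief inverse L = M⁻¹:
  [  1.0637    0.0852    0.1526    0.1264    0.1573    0.0770    0.1378]
  [  0.1338    1.1130    0.1482    0.1178    0.1764    0.1194    0.0778]
  [  0.1381    0.0401    1.0932    0.1078    0.1442    0.0391    0.0659]
  [  0.1452    0.0565    0.0700    1.1355    0.0539    0.0871    0.0642]
  [  0.1166    0.1288    0.1270    0.1724    1.1130    0.1011    0.1129]
  [  0.0533    0.0783    0.0700    0.1545    0.1197    1.0419    0.0987]
  [  0.0862    0.0475    0.1391    0.0555    0.1264    0.0841    1.0625]
Total output x = L · d:
  x_0 = 1.0637·37 + 0.0852·30 + 0.1526·11 + 0.1264·74 + 0.1573·86 + 0.0770·9 + 0.1378·37 = 72.2680
  x_1 = 0.1338·37 + 1.1130·30 + 0.1482·11 + 0.1178·74 + 0.1764·86 + 0.1194·9 + 0.0778·37 = 67.8167
  x_2 = 0.1381·37 + 0.0401·30 + 1.0932·11 + 0.1078·74 + 0.1442·86 + 0.0391·9 + 0.0659·37 = 41.5081
  x_3 = 0.1452·37 + 0.0565·30 + 0.0700·11 + 1.1355·74 + 0.0539·86 + 0.0871·9 + 0.0642·37 = 99.6569
  x_4 = 0.1166·37 + 0.1288·30 + 0.1270·11 + 0.1724·74 + 1.1130·86 + 0.1011·9 + 0.1129·37 = 123.1393
  x_5 = 0.0533·37 + 0.0783·30 + 0.0700·11 + 0.1545·74 + 0.1197·86 + 1.0419·9 + 0.0987·37 = 39.8544
  x_6 = 0.0862·37 + 0.0475·30 + 0.1391·11 + 0.0555·74 + 0.1264·86 + 0.0841·9 + 1.0625·37 = 61.1954
Δx_5 = L[5,4] · Δd_4 = 0.1197 · 12 = 1.4368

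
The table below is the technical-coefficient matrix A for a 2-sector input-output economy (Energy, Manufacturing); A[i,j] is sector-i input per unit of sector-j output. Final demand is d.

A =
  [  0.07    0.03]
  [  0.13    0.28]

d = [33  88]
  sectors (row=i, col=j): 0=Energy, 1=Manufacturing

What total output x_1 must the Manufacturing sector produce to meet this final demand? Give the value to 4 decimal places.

Form M = I − A:
  [  0.93   -0.03]
  [ -0.13    0.72]
Leontief inverse L = M⁻¹:
  [  1.0816    0.0451]
  [  0.1953    1.3970]
Total output x = L · d:
  x_0 = 1.0816·33 + 0.0451·88 = 39.6575
  x_1 = 0.1953·33 + 1.3970·88 = 129.3826

129.3826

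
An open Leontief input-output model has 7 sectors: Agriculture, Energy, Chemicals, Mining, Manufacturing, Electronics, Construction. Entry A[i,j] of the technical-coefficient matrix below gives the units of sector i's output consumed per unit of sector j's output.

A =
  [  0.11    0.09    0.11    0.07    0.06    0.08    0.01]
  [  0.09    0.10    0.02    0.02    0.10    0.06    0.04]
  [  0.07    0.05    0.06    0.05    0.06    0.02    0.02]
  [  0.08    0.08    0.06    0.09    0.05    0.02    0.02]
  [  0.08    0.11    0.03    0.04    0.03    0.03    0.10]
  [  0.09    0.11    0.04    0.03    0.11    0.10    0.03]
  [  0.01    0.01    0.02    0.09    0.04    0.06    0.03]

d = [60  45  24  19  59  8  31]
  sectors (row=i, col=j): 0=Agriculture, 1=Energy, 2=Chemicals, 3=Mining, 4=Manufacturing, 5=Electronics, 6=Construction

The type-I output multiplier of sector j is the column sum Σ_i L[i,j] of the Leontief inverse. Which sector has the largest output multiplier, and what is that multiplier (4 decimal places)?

Energy (1.9755)

Form M = I − A:
  [  0.89   -0.09   -0.11   -0.07   -0.06   -0.08   -0.01]
  [ -0.09    0.90   -0.02   -0.02   -0.10   -0.06   -0.04]
  [ -0.07   -0.05    0.94   -0.05   -0.06   -0.02   -0.02]
  [ -0.08   -0.08   -0.06    0.91   -0.05   -0.02   -0.02]
  [ -0.08   -0.11   -0.03   -0.04    0.97   -0.03   -0.10]
  [ -0.09   -0.11   -0.04   -0.03   -0.11    0.90   -0.03]
  [ -0.01   -0.01   -0.02   -0.09   -0.04   -0.06    0.97]
Leontief inverse L = M⁻¹:
  [  1.1887    0.1697    0.1606    0.1178    0.1235    0.1301    0.0417]
  [  0.1525    1.1665    0.0571    0.0575    0.1509    0.1036    0.0708]
  [  0.1170    0.0977    1.0908    0.0810    0.0962    0.0489    0.0408]
  [  0.1376    0.1382    0.0974    1.1282    0.0950    0.0548    0.0439]
  [  0.1343    0.1658    0.0644    0.0795    1.0775    0.0704    0.1244]
  [  0.1652    0.1903    0.0840    0.0736    0.1722    1.1521    0.0662]
  [  0.0448    0.0472    0.0416    0.1160    0.0687    0.0827    1.0462]
Total output x = L · d:
  x_0 = 1.1887·60 + 0.1697·45 + 0.1606·24 + 0.1178·19 + 0.1235·59 + 0.1301·8 + 0.0417·31 = 94.6748
  x_1 = 0.1525·60 + 1.1665·45 + 0.0571·24 + 0.0575·19 + 0.1509·59 + 0.1036·8 + 0.0708·31 = 76.0286
  x_2 = 0.1170·60 + 0.0977·45 + 1.0908·24 + 0.0810·19 + 0.0962·59 + 0.0489·8 + 0.0408·31 = 46.4628
  x_3 = 0.1376·60 + 0.1382·45 + 0.0974·24 + 1.1282·19 + 0.0950·59 + 0.0548·8 + 0.0439·31 = 45.6508
  x_4 = 0.1343·60 + 0.1658·45 + 0.0644·24 + 0.0795·19 + 1.0775·59 + 0.0704·8 + 0.1244·31 = 86.5700
  x_5 = 0.1652·60 + 0.1903·45 + 0.0840·24 + 0.0736·19 + 0.1722·59 + 1.1521·8 + 0.0662·31 = 43.3216
  x_6 = 0.0448·60 + 0.0472·45 + 0.0416·24 + 0.1160·19 + 0.0687·59 + 0.0827·8 + 1.0462·31 = 45.1618
Output multipliers (column sums of L):
  Agriculture: 1.9401
  Energy: 1.9755
  Chemicals: 1.5958
  Mining: 1.6536
  Manufacturing: 1.7839
  Electronics: 1.6425
  Construction: 1.4341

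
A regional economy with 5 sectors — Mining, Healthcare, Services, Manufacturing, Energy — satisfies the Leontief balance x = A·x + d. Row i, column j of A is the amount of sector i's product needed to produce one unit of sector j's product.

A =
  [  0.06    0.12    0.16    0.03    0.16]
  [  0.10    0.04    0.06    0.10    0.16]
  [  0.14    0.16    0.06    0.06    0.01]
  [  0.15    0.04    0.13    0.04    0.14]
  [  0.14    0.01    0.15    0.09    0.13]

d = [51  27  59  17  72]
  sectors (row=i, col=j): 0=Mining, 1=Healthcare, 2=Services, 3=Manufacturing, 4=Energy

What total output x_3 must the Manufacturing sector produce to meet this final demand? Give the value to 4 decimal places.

67.9152

Form M = I − A:
  [  0.94   -0.12   -0.16   -0.03   -0.16]
  [ -0.10    0.96   -0.06   -0.10   -0.16]
  [ -0.14   -0.16    0.94   -0.06   -0.01]
  [ -0.15   -0.04   -0.13    0.96   -0.14]
  [ -0.14   -0.01   -0.15   -0.09    0.87]
Leontief inverse L = M⁻¹:
  [  1.1823    0.2001    0.2715    0.1004    0.2735]
  [  0.2082    1.1055    0.1707    0.1575    0.2689]
  [  0.2311    0.2268    1.1518    0.1137    0.1157]
  [  0.2626    0.1221    0.2448    1.1014    0.2508]
  [  0.2597    0.0966    0.2696    0.1515    1.2424]
Total output x = L · d:
  x_0 = 1.1823·51 + 0.2001·27 + 0.2715·59 + 0.1004·17 + 0.2735·72 = 103.1212
  x_1 = 0.2082·51 + 1.1055·27 + 0.1707·59 + 0.1575·17 + 0.2689·72 = 72.5806
  x_2 = 0.2311·51 + 0.2268·27 + 1.1518·59 + 0.1137·17 + 0.1157·72 = 96.1305
  x_3 = 0.2626·51 + 0.1221·27 + 0.2448·59 + 1.1014·17 + 0.2508·72 = 67.9152
  x_4 = 0.2597·51 + 0.0966·27 + 0.2696·59 + 0.1515·17 + 1.2424·72 = 123.7870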